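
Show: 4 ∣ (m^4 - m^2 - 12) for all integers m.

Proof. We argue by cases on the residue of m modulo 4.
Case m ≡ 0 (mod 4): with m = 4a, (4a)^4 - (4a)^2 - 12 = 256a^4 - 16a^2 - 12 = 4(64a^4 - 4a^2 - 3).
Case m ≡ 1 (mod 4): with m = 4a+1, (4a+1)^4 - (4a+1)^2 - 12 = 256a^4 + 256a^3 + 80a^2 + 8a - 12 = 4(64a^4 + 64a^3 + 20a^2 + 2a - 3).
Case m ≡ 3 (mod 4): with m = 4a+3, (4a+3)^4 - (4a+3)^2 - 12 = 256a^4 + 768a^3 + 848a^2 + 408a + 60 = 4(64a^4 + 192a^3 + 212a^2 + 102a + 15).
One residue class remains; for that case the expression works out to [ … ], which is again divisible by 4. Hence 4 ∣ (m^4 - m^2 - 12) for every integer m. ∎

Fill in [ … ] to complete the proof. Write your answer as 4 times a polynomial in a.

4(64a^4 + 128a^3 + 92a^2 + 28a)

Only m ≡ 2 (mod 4) is unaccounted for. Put m = 4a+2:
(4a+2)^4 - (4a+2)^2 - 12 expands to 256a^4 + 512a^3 + 368a^2 + 112a,
and factoring out 4 leaves 4(64a^4 + 128a^3 + 92a^2 + 28a).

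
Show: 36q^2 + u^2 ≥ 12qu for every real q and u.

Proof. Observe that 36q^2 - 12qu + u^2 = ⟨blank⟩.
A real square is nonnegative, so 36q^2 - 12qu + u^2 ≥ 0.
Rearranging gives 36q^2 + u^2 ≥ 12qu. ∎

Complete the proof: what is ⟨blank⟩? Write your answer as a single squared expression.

(6q - u)^2

The leading and trailing coefficients are 6^2 and 1^2, and 12 = 2·6·1, so the trinomial is (6q - u)^2.
Hence 36q^2 - 12qu + u^2 ≥ 0.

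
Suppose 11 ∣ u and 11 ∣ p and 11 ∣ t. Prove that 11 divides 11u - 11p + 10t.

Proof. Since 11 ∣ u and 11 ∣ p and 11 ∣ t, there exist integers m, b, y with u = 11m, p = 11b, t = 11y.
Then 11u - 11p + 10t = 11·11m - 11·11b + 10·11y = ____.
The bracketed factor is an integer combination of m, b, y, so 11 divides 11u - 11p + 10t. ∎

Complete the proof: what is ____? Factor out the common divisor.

Pull the common 11 out of every term: 11·11m - 11·11b + 10·11y = 11(-11b + 11m + 10y).
-11b + 11m + 10y is an integer, which exhibits the divisibility.

11(-11b + 11m + 10y)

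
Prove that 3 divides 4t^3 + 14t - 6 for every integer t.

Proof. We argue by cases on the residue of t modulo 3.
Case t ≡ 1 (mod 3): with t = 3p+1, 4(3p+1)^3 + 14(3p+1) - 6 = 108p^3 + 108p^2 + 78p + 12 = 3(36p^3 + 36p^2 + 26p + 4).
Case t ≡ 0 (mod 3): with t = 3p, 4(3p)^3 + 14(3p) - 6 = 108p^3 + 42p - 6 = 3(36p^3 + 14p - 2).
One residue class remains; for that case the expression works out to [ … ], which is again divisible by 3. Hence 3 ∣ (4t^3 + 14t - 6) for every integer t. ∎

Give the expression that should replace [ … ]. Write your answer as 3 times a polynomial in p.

Only t ≡ 2 (mod 3) is unaccounted for. Put t = 3p+2:
4(3p+2)^3 + 14(3p+2) - 6 expands to 108p^3 + 216p^2 + 186p + 54,
and factoring out 3 leaves 3(36p^3 + 72p^2 + 62p + 18).

3(36p^3 + 72p^2 + 62p + 18)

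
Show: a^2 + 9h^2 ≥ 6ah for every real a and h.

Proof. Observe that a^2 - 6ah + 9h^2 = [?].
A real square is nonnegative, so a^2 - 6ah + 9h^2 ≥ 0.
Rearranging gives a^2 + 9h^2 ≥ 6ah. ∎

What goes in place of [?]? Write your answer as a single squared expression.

(a - 3h)^2

The leading and trailing coefficients are 1^2 and 3^2, and 6 = 2·1·3, so the trinomial is (a - 3h)^2.
Hence a^2 - 6ah + 9h^2 ≥ 0.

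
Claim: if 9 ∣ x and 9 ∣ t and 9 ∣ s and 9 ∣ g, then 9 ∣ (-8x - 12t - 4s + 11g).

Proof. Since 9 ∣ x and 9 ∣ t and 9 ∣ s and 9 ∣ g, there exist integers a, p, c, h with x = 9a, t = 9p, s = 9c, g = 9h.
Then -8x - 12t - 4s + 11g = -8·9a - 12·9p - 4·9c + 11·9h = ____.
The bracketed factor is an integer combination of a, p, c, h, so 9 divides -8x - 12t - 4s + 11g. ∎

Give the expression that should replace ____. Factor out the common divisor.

9(-8a - 4c + 11h - 12p)

Each term has a factor of 9: -8·9a - 12·9p - 4·9c + 11·9h = 9·(-8a - 4c + 11h - 12p).
Since -8a - 4c + 11h - 12p is an integer, 9 ∣ (-8x - 12t - 4s + 11g).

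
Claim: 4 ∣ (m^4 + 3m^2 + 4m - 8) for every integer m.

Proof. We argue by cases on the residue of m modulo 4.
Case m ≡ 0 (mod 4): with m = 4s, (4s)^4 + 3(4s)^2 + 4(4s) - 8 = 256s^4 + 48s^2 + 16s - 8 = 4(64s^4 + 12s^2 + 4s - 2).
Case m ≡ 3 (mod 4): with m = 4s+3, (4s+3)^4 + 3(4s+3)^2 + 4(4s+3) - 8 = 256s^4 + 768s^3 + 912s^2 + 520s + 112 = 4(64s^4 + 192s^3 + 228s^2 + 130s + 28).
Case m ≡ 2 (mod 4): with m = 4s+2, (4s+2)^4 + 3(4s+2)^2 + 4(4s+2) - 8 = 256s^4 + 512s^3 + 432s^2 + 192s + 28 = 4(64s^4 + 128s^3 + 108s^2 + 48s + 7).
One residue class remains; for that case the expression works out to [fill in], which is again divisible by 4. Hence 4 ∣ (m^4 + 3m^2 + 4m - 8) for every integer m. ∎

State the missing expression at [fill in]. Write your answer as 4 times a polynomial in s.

4(64s^4 + 64s^3 + 36s^2 + 14s)

Only m ≡ 1 (mod 4) is unaccounted for. Put m = 4s+1:
(4s+1)^4 + 3(4s+1)^2 + 4(4s+1) - 8 expands to 256s^4 + 256s^3 + 144s^2 + 56s,
and factoring out 4 leaves 4(64s^4 + 64s^3 + 36s^2 + 14s).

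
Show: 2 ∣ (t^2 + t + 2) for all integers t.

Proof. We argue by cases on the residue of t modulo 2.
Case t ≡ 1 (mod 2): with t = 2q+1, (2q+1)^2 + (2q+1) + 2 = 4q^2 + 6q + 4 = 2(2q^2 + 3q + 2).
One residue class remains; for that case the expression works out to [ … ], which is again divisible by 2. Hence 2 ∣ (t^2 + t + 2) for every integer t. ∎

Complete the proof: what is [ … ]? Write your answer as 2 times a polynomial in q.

The residues treated are {1}, so the missing case is t ≡ 0 (mod 2); write t = 2q.
Then (2q)^2 + (2q) + 2 = 4q^2 + 2q + 2 = 2(2q^2 + q + 1).

2(2q^2 + q + 1)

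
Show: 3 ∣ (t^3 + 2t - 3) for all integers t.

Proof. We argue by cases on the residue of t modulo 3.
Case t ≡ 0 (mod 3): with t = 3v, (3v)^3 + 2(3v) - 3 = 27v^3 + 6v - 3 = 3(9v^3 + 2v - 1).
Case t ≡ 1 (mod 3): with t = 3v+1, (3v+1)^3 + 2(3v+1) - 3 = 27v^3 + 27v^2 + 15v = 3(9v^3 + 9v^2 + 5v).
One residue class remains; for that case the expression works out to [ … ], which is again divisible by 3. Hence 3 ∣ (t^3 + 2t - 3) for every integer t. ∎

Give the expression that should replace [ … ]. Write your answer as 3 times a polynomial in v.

The residues treated are {0, 1}, so the missing case is t ≡ 2 (mod 3); write t = 3v+2.
Then (3v+2)^3 + 2(3v+2) - 3 = 27v^3 + 54v^2 + 42v + 9 = 3(9v^3 + 18v^2 + 14v + 3).

3(9v^3 + 18v^2 + 14v + 3)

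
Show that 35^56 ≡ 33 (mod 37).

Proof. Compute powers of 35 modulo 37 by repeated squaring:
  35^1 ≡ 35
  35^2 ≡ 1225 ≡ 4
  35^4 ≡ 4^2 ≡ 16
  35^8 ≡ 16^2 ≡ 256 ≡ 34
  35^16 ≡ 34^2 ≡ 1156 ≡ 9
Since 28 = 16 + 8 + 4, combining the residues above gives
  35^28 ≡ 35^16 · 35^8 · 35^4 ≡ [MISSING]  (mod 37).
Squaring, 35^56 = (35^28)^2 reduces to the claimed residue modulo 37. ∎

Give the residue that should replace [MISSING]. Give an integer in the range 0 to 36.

12

Multiply the listed residues: 9 · 34 · 16 = 306 → 4896.
Reducing modulo 37: 4896 = 132·37 + 12, so 35^28 ≡ 12.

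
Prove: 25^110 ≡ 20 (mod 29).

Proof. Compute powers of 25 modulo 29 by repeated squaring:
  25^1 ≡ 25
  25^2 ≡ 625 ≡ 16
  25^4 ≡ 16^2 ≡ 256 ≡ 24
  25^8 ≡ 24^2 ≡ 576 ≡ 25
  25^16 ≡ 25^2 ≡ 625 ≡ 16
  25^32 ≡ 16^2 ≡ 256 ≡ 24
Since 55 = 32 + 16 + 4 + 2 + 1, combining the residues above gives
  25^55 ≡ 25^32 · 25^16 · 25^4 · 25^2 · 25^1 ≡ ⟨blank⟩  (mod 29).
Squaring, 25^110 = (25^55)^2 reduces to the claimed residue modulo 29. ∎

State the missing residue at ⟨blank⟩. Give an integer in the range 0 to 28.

Multiply the listed residues: 24 · 16 · 24 · 16 · 25 = 384 → 9216 → 147456 → 3686400.
Reducing modulo 29: 3686400 = 127117·29 + 7, so 25^55 ≡ 7.

7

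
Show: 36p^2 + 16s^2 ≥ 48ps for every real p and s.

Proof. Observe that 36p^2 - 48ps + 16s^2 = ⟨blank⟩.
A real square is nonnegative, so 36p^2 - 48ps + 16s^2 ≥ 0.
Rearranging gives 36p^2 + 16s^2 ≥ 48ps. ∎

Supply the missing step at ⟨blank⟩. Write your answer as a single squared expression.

The leading and trailing coefficients are 6^2 and 4^2, and 48 = 2·6·4, so the trinomial is (6p - 4s)^2.
Hence 36p^2 - 48ps + 16s^2 ≥ 0.

(6p - 4s)^2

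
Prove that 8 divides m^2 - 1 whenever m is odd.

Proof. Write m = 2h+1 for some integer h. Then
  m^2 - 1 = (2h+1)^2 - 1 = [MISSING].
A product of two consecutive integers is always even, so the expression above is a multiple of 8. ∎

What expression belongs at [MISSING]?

(2h+1)^2 - 1 = 4h^2 + 4h + 1 - 1 = 4h^2 + 4h = 4h(h+1).
Since h and h+1 are consecutive, h(h+1) is even, and 4·(even) is a multiple of 8.

4h(h + 1)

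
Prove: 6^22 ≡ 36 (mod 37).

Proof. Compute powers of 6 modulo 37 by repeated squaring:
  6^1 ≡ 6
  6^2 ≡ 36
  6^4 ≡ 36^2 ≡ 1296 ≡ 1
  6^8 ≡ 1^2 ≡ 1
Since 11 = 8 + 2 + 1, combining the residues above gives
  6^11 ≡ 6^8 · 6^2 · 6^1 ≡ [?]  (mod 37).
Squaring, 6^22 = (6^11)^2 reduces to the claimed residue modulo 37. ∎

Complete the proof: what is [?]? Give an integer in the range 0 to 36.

Multiply the listed residues: 1 · 36 · 6 = 36 → 216.
Reducing modulo 37: 216 = 5·37 + 31, so 6^11 ≡ 31.

31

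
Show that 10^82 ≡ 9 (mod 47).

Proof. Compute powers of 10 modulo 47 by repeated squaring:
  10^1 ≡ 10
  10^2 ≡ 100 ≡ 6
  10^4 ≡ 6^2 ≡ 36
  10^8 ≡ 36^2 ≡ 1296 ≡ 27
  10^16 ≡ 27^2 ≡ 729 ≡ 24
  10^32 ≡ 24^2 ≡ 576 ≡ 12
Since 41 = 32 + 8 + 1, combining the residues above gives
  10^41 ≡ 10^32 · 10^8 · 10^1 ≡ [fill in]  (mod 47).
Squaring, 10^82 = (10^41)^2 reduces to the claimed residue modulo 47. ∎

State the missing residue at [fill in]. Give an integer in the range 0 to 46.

Multiply the listed residues: 12 · 27 · 10 = 324 → 3240.
Reducing modulo 47: 3240 = 68·47 + 44, so 10^41 ≡ 44.

44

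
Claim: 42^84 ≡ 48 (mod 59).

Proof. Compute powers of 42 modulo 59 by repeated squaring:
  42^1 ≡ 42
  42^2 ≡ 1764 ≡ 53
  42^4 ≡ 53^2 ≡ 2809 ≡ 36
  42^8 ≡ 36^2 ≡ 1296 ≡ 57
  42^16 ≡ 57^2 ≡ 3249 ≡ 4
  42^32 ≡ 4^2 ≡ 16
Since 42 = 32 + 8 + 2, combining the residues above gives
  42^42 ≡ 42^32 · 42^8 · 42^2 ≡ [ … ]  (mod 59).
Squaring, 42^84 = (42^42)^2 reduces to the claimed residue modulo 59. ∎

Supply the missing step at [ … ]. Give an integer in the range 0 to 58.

42^32 · 42^8 · 42^2 ≡ 16 · 57 · 53 = 48336.
48336 mod 59 = 15, so 42^42 ≡ 15 (mod 59).

15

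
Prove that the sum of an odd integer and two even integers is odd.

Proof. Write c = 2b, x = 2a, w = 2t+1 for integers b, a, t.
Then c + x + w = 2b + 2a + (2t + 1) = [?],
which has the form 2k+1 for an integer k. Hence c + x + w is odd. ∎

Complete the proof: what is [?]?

2b + 2a + (2t + 1) = 2a + 2b + 2t + 1
= 2(a + b + t) + 1.
Since a + b + t is an integer, the sum is of the form 2k+1 for an integer k.

2(a + b + t) + 1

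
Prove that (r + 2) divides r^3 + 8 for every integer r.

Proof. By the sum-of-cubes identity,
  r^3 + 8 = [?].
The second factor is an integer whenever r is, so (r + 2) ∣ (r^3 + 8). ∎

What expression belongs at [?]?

a^3 + b^3 = (a + b)(a^2 - ab + b^2). With a = r, b = 2:
r^3 + 8 = (r + 2)(r^2 - 2r + 4).

(r + 2)(r^2 - 2r + 4)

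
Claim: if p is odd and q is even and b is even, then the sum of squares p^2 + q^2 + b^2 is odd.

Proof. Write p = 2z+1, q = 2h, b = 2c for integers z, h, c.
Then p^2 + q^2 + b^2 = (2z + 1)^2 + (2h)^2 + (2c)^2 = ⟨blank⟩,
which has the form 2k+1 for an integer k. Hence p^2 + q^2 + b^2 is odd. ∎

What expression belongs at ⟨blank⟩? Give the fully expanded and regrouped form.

2(2c^2 + 2h^2 + 2z^2 + 2z) + 1

Expanding: (2z + 1)^2 + (2h)^2 + (2c)^2 = 4c^2 + 4h^2 + 4z^2 + 4z + 1.
Every term except the constant is even, so this is 2(2c^2 + 2h^2 + 2z^2 + 2z) + 1,
and 2c^2 + 2h^2 + 2z^2 + 2z ∈ ℤ gives the required form.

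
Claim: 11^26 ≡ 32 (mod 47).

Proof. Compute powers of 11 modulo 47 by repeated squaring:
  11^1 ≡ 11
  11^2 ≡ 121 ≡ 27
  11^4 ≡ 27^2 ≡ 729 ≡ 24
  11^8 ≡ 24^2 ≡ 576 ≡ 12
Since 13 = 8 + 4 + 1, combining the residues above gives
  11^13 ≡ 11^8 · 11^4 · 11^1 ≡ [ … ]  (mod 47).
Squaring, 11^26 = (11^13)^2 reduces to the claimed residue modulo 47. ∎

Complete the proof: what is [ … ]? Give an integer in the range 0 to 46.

11^8 · 11^4 · 11^1 ≡ 12 · 24 · 11 = 3168.
3168 mod 47 = 19, so 11^13 ≡ 19 (mod 47).

19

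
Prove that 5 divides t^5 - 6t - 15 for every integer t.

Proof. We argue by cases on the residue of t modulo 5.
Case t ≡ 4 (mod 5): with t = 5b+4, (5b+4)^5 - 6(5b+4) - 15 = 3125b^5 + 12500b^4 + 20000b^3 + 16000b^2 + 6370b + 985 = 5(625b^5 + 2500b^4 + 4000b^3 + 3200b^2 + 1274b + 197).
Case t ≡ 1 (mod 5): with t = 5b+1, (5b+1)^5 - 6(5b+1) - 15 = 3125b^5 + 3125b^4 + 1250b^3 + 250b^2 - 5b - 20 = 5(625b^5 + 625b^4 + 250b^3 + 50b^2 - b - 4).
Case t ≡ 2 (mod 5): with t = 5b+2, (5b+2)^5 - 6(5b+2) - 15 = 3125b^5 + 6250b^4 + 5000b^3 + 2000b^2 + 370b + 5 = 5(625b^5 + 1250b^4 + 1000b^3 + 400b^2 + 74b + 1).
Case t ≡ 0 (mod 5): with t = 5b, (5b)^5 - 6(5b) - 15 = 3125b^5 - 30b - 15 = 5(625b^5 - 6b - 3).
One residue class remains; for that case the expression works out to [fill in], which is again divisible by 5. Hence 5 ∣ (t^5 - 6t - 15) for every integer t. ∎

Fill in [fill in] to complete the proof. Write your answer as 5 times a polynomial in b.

5(625b^5 + 1875b^4 + 2250b^3 + 1350b^2 + 399b + 42)

The residues treated are {4, 1, 2, 0}, so the missing case is t ≡ 3 (mod 5); write t = 5b+3.
Then (5b+3)^5 - 6(5b+3) - 15 = 3125b^5 + 9375b^4 + 11250b^3 + 6750b^2 + 1995b + 210 = 5(625b^5 + 1875b^4 + 2250b^3 + 1350b^2 + 399b + 42).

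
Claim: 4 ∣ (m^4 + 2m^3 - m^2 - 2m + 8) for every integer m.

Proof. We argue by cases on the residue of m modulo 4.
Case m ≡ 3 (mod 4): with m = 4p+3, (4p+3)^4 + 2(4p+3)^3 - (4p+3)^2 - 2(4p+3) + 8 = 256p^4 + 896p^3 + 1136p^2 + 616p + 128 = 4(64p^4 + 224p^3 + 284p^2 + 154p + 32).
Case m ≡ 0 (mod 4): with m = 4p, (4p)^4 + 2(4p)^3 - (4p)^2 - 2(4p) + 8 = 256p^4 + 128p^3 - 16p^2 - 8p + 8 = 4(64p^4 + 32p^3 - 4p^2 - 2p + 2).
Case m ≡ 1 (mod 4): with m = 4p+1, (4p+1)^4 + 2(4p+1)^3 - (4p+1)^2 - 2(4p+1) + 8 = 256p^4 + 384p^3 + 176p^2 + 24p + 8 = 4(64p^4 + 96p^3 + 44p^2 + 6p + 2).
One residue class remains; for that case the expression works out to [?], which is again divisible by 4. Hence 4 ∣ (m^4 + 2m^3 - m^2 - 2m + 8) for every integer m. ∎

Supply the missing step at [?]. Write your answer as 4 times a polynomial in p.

4(64p^4 + 160p^3 + 140p^2 + 50p + 8)

The residues treated are {3, 0, 1}, so the missing case is m ≡ 2 (mod 4); write m = 4p+2.
Then (4p+2)^4 + 2(4p+2)^3 - (4p+2)^2 - 2(4p+2) + 8 = 256p^4 + 640p^3 + 560p^2 + 200p + 32 = 4(64p^4 + 160p^3 + 140p^2 + 50p + 8).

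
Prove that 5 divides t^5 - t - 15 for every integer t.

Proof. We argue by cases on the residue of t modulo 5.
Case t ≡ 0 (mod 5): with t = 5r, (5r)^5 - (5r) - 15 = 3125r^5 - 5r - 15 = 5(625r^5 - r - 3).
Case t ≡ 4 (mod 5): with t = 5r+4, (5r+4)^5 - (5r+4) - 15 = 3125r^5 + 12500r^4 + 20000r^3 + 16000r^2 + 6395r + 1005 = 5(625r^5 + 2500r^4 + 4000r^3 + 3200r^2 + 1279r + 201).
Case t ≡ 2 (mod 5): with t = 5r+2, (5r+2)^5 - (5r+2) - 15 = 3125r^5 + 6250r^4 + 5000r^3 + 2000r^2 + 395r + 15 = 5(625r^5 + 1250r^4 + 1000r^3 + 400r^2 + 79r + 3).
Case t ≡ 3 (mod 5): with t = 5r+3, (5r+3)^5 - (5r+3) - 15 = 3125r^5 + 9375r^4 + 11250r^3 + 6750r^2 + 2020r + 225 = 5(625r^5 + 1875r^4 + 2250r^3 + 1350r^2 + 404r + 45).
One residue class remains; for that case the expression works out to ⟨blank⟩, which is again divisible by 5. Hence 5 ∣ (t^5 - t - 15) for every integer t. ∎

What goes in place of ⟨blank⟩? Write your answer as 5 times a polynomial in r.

The residues treated are {0, 4, 2, 3}, so the missing case is t ≡ 1 (mod 5); write t = 5r+1.
Then (5r+1)^5 - (5r+1) - 15 = 3125r^5 + 3125r^4 + 1250r^3 + 250r^2 + 20r - 15 = 5(625r^5 + 625r^4 + 250r^3 + 50r^2 + 4r - 3).

5(625r^5 + 625r^4 + 250r^3 + 50r^2 + 4r - 3)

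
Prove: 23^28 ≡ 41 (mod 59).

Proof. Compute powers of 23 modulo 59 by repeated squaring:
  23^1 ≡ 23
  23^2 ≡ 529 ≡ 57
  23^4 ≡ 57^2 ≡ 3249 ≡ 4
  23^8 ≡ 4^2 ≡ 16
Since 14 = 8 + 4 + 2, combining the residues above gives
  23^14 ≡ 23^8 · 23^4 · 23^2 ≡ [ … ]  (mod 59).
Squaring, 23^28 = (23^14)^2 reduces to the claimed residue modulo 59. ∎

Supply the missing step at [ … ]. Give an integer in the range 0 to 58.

49

Multiply the listed residues: 16 · 4 · 57 = 64 → 3648.
Reducing modulo 59: 3648 = 61·59 + 49, so 23^14 ≡ 49.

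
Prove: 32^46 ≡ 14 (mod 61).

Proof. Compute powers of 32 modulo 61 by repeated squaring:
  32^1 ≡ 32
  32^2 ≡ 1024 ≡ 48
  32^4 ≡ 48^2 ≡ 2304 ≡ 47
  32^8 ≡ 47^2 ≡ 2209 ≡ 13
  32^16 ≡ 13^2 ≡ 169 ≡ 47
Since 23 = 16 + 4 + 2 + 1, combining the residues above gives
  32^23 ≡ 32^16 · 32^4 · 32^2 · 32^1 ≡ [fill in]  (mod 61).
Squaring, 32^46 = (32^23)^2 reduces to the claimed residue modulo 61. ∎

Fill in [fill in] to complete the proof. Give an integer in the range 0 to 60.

21

Multiply the listed residues: 47 · 47 · 48 · 32 = 2209 → 106032 → 3393024.
Reducing modulo 61: 3393024 = 55623·61 + 21, so 32^23 ≡ 21.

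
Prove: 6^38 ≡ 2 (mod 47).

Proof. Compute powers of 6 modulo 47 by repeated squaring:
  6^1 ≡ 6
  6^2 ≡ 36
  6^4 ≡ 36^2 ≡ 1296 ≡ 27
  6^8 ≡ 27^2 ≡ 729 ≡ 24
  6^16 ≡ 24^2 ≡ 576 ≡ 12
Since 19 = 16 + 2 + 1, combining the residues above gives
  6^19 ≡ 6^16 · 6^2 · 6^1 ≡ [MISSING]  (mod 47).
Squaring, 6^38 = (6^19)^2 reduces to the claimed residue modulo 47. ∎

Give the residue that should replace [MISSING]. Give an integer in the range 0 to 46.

7

6^16 · 6^2 · 6^1 ≡ 12 · 36 · 6 = 2592.
2592 mod 47 = 7, so 6^19 ≡ 7 (mod 47).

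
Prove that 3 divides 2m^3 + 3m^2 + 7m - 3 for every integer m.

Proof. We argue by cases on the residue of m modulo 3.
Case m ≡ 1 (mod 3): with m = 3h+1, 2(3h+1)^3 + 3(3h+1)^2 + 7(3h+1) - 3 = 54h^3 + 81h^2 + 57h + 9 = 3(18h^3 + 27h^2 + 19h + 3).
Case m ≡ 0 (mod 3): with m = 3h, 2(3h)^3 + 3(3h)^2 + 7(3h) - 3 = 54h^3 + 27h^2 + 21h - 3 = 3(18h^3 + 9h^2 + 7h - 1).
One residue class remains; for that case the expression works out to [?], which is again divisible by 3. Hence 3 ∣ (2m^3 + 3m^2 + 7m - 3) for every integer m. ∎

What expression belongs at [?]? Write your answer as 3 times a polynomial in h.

Only m ≡ 2 (mod 3) is unaccounted for. Put m = 3h+2:
2(3h+2)^3 + 3(3h+2)^2 + 7(3h+2) - 3 expands to 54h^3 + 135h^2 + 129h + 39,
and factoring out 3 leaves 3(18h^3 + 45h^2 + 43h + 13).

3(18h^3 + 45h^2 + 43h + 13)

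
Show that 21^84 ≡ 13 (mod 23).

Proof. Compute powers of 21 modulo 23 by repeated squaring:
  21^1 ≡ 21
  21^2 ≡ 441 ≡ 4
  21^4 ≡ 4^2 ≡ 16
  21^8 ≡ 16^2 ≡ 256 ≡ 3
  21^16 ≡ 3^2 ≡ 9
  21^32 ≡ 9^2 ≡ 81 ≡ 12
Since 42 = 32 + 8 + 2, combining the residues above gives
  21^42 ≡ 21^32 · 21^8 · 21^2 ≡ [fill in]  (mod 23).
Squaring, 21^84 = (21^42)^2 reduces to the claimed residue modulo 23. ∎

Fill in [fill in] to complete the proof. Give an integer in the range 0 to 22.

6

21^32 · 21^8 · 21^2 ≡ 12 · 3 · 4 = 144.
144 mod 23 = 6, so 21^42 ≡ 6 (mod 23).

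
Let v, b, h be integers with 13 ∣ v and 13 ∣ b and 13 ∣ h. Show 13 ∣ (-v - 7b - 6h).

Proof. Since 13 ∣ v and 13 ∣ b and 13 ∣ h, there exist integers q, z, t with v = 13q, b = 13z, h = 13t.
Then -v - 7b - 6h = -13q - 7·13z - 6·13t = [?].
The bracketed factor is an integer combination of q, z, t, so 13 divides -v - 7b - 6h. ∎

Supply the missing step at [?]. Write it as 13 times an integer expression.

13(-q - 6t - 7z)

Pull the common 13 out of every term: -13q - 7·13z - 6·13t = 13(-q - 6t - 7z).
-q - 6t - 7z is an integer, which exhibits the divisibility.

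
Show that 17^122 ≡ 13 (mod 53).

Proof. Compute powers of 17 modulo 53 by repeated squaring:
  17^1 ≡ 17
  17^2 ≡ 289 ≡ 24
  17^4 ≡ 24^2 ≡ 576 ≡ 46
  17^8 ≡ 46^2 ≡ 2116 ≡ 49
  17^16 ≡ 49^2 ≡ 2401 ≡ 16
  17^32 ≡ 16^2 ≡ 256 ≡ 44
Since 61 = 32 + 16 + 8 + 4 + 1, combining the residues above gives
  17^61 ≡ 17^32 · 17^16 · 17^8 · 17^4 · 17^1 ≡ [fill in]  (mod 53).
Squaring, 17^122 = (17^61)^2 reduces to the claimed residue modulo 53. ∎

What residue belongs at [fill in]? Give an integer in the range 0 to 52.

17^32 · 17^16 · 17^8 · 17^4 · 17^1 ≡ 44 · 16 · 49 · 46 · 17 = 26975872.
26975872 mod 53 = 38, so 17^61 ≡ 38 (mod 53).

38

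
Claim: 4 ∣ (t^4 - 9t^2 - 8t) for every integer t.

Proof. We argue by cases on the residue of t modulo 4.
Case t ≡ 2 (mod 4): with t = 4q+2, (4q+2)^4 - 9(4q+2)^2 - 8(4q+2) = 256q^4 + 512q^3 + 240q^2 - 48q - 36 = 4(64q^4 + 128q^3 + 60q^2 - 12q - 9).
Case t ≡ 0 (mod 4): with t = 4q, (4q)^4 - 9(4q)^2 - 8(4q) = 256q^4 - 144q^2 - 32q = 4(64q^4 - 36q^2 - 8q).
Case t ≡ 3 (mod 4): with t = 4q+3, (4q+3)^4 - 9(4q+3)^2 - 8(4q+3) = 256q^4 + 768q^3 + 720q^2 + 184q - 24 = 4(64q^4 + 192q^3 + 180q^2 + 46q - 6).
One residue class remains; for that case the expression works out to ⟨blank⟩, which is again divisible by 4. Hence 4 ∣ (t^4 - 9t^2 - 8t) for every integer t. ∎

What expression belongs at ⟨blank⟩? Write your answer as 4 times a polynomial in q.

4(64q^4 + 64q^3 - 12q^2 - 22q - 4)

The residues treated are {2, 0, 3}, so the missing case is t ≡ 1 (mod 4); write t = 4q+1.
Then (4q+1)^4 - 9(4q+1)^2 - 8(4q+1) = 256q^4 + 256q^3 - 48q^2 - 88q - 16 = 4(64q^4 + 64q^3 - 12q^2 - 22q - 4).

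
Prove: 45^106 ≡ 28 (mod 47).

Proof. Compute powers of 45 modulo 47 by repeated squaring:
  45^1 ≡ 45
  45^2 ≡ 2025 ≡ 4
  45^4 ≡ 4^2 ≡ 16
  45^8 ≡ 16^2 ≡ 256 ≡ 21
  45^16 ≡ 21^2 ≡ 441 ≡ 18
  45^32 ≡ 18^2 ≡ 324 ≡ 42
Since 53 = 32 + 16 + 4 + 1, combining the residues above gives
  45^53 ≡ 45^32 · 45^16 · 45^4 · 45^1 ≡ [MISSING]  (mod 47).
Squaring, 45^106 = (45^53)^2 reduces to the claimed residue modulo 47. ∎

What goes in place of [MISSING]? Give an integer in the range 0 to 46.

Multiply the listed residues: 42 · 18 · 16 · 45 = 756 → 12096 → 544320.
Reducing modulo 47: 544320 = 11581·47 + 13, so 45^53 ≡ 13.

13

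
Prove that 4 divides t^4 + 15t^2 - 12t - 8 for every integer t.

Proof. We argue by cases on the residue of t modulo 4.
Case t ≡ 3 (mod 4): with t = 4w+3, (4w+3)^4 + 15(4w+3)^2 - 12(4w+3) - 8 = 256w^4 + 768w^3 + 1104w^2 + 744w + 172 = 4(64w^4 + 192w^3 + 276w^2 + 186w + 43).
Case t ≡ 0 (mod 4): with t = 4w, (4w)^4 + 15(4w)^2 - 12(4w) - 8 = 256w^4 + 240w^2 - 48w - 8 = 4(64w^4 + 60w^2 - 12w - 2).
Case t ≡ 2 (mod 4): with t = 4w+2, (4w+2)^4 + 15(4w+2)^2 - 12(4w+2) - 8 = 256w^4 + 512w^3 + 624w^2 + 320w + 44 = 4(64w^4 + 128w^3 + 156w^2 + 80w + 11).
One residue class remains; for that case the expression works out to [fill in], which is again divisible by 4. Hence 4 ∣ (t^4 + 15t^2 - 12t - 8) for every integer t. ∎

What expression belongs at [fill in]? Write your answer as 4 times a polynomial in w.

4(64w^4 + 64w^3 + 84w^2 + 22w - 1)

The residues treated are {3, 0, 2}, so the missing case is t ≡ 1 (mod 4); write t = 4w+1.
Then (4w+1)^4 + 15(4w+1)^2 - 12(4w+1) - 8 = 256w^4 + 256w^3 + 336w^2 + 88w - 4 = 4(64w^4 + 64w^3 + 84w^2 + 22w - 1).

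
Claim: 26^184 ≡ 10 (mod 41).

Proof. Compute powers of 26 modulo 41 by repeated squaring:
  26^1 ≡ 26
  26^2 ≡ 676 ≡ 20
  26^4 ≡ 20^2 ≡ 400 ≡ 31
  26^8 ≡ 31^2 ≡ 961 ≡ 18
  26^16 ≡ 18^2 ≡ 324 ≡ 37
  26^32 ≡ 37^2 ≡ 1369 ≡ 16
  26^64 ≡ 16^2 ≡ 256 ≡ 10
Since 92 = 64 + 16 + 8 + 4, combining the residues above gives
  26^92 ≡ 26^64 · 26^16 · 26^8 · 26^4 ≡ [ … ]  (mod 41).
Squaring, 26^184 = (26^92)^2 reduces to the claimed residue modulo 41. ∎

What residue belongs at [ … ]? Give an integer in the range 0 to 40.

25

Multiply the listed residues: 10 · 37 · 18 · 31 = 370 → 6660 → 206460.
Reducing modulo 41: 206460 = 5035·41 + 25, so 26^92 ≡ 25.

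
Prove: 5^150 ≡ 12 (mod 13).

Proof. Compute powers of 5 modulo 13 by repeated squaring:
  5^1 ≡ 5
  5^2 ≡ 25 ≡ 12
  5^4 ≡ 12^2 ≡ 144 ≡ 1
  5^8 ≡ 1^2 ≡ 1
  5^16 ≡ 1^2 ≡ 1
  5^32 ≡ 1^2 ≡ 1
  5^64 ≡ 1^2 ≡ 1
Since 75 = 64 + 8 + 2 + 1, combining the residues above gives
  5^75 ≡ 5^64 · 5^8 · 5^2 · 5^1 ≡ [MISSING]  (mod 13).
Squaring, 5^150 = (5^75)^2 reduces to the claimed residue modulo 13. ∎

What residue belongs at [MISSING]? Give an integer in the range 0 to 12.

8

Multiply the listed residues: 1 · 1 · 12 · 5 = 1 → 12 → 60.
Reducing modulo 13: 60 = 4·13 + 8, so 5^75 ≡ 8.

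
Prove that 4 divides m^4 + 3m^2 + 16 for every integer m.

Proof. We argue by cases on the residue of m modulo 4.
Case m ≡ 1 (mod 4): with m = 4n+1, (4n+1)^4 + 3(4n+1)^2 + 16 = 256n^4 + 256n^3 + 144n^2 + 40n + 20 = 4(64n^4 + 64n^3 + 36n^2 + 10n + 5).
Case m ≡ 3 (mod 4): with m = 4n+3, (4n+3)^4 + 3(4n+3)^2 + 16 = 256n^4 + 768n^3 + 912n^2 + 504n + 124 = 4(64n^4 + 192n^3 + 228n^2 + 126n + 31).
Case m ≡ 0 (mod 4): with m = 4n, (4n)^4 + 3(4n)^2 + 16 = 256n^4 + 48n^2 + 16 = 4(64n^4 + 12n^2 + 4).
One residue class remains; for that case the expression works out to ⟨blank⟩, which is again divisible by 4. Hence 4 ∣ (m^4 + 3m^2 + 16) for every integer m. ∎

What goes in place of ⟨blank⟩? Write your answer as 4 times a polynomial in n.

Only m ≡ 2 (mod 4) is unaccounted for. Put m = 4n+2:
(4n+2)^4 + 3(4n+2)^2 + 16 expands to 256n^4 + 512n^3 + 432n^2 + 176n + 44,
and factoring out 4 leaves 4(64n^4 + 128n^3 + 108n^2 + 44n + 11).

4(64n^4 + 128n^3 + 108n^2 + 44n + 11)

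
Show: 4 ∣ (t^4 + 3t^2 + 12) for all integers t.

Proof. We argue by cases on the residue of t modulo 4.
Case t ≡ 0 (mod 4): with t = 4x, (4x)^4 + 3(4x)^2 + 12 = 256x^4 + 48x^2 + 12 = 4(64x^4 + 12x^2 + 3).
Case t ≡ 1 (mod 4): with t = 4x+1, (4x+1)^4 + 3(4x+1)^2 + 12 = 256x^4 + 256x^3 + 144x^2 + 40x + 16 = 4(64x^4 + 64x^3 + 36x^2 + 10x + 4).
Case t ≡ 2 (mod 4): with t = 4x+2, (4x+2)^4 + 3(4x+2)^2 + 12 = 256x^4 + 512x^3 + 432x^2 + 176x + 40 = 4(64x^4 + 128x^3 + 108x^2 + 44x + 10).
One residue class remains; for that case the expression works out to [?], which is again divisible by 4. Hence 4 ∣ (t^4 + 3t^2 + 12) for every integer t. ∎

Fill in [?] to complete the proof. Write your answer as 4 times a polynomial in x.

4(64x^4 + 192x^3 + 228x^2 + 126x + 30)

Only t ≡ 3 (mod 4) is unaccounted for. Put t = 4x+3:
(4x+3)^4 + 3(4x+3)^2 + 12 expands to 256x^4 + 768x^3 + 912x^2 + 504x + 120,
and factoring out 4 leaves 4(64x^4 + 192x^3 + 228x^2 + 126x + 30).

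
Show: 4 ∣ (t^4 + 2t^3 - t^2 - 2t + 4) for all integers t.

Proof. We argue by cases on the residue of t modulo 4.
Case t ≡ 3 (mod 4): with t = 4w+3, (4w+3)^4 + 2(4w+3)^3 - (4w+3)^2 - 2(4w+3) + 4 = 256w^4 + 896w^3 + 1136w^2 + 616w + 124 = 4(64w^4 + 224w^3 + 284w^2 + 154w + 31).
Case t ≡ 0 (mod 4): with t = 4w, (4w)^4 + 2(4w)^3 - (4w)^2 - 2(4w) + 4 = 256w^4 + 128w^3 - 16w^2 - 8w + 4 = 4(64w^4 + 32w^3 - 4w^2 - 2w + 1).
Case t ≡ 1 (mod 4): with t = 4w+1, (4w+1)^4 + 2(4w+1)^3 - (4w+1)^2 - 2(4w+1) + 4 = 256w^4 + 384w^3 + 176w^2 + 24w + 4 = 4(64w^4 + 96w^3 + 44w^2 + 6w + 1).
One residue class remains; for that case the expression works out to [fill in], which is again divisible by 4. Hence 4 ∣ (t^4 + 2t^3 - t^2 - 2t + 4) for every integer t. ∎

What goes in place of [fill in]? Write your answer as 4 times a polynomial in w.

The residues treated are {3, 0, 1}, so the missing case is t ≡ 2 (mod 4); write t = 4w+2.
Then (4w+2)^4 + 2(4w+2)^3 - (4w+2)^2 - 2(4w+2) + 4 = 256w^4 + 640w^3 + 560w^2 + 200w + 28 = 4(64w^4 + 160w^3 + 140w^2 + 50w + 7).

4(64w^4 + 160w^3 + 140w^2 + 50w + 7)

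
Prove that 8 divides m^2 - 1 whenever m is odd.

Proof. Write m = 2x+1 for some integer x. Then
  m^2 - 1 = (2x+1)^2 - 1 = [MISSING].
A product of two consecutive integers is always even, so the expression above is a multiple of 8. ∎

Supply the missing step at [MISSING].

(2x+1)^2 - 1 = 4x^2 + 4x + 1 - 1 = 4x^2 + 4x = 4x(x+1).
Since x and x+1 are consecutive, x(x+1) is even, and 4·(even) is a multiple of 8.

4x(x + 1)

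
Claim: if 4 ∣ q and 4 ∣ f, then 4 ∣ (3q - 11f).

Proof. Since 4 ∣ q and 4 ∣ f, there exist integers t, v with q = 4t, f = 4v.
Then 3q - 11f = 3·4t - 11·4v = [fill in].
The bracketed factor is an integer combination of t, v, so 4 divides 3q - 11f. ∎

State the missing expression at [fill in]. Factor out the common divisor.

Each term has a factor of 4: 3·4t - 11·4v = 4·(3t - 11v).
Since 3t - 11v is an integer, 4 ∣ (3q - 11f).

4(3t - 11v)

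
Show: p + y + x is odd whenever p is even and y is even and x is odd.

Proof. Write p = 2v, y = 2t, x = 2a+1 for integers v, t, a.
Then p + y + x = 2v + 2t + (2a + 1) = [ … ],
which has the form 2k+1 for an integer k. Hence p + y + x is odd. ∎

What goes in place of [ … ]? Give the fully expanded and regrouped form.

2(a + t + v) + 1

2v + 2t + (2a + 1) = 2a + 2t + 2v + 1
= 2(a + t + v) + 1.
Since a + t + v is an integer, the sum is of the form 2k+1 for an integer k.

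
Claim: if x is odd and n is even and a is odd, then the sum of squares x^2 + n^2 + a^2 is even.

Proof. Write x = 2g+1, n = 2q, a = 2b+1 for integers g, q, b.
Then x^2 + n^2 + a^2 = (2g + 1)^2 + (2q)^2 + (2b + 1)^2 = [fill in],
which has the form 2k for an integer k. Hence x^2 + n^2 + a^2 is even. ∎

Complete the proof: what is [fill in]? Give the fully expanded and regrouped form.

2(2b^2 + 2b + 2g^2 + 2g + 2q^2 + 1)

(2g + 1)^2 + (2q)^2 + (2b + 1)^2 = 4b^2 + 4b + 4g^2 + 4g + 4q^2 + 2
= 2(2b^2 + 2b + 2g^2 + 2g + 2q^2 + 1).
Since 2b^2 + 2b + 2g^2 + 2g + 2q^2 + 1 is an integer, the sum of squares is of the form 2k for an integer k.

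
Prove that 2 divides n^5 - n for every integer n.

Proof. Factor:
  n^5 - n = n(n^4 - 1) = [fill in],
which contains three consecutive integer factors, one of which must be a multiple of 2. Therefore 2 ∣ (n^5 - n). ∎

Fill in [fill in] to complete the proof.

n^4 - 1 = (n^2 - 1)(n^2 + 1), and n^2 - 1 = (n-1)(n+1).
So n(n^4 - 1) = (n - 1)n(n + 1)(n^2 + 1).

(n - 1)n(n + 1)(n^2 + 1)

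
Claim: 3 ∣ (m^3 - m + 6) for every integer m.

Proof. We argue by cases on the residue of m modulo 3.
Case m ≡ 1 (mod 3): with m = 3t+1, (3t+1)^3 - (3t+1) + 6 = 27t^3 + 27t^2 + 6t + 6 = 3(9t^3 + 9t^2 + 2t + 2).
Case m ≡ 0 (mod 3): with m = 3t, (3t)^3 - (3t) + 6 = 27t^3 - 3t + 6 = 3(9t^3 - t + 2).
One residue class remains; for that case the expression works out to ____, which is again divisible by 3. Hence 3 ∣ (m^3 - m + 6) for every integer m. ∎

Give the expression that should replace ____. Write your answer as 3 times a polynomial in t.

Only m ≡ 2 (mod 3) is unaccounted for. Put m = 3t+2:
(3t+2)^3 - (3t+2) + 6 expands to 27t^3 + 54t^2 + 33t + 12,
and factoring out 3 leaves 3(9t^3 + 18t^2 + 11t + 4).

3(9t^3 + 18t^2 + 11t + 4)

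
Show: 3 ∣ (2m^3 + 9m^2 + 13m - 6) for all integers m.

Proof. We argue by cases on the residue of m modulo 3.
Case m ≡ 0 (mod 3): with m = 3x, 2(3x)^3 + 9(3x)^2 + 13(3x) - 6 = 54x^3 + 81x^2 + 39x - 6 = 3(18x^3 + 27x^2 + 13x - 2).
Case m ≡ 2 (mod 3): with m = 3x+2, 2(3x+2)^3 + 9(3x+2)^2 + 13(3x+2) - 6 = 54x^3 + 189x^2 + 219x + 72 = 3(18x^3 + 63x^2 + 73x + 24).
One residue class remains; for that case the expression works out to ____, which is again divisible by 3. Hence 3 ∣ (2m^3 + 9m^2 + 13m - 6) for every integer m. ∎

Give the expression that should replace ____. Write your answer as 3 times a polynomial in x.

The residues treated are {0, 2}, so the missing case is m ≡ 1 (mod 3); write m = 3x+1.
Then 2(3x+1)^3 + 9(3x+1)^2 + 13(3x+1) - 6 = 54x^3 + 135x^2 + 111x + 18 = 3(18x^3 + 45x^2 + 37x + 6).

3(18x^3 + 45x^2 + 37x + 6)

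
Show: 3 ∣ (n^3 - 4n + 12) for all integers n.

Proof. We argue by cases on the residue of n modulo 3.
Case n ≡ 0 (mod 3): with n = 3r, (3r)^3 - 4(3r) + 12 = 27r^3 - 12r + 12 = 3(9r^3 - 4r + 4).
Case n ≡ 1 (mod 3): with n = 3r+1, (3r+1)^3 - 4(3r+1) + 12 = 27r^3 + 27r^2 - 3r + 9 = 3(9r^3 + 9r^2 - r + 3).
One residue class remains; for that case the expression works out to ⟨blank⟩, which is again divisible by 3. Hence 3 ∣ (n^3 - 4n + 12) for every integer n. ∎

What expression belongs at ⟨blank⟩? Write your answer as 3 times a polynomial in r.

3(9r^3 + 18r^2 + 8r + 4)

The residues treated are {0, 1}, so the missing case is n ≡ 2 (mod 3); write n = 3r+2.
Then (3r+2)^3 - 4(3r+2) + 12 = 27r^3 + 54r^2 + 24r + 12 = 3(9r^3 + 18r^2 + 8r + 4).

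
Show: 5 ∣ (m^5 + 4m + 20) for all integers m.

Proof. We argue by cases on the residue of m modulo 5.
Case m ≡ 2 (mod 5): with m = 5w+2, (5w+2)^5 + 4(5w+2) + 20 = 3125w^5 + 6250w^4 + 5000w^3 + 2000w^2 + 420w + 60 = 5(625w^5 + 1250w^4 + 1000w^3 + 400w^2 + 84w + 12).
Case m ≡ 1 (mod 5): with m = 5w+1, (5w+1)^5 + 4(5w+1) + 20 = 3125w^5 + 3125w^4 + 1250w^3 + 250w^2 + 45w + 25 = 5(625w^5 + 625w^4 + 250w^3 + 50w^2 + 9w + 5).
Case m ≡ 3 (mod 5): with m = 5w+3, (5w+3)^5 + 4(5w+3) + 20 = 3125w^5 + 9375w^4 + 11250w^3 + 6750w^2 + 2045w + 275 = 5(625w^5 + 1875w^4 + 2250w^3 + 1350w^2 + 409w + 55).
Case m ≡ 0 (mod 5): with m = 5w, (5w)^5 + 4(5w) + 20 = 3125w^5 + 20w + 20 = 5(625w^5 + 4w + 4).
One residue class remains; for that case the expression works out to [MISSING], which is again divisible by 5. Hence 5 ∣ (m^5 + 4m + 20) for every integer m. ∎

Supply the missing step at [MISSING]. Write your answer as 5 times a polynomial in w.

The residues treated are {2, 1, 3, 0}, so the missing case is m ≡ 4 (mod 5); write m = 5w+4.
Then (5w+4)^5 + 4(5w+4) + 20 = 3125w^5 + 12500w^4 + 20000w^3 + 16000w^2 + 6420w + 1060 = 5(625w^5 + 2500w^4 + 4000w^3 + 3200w^2 + 1284w + 212).

5(625w^5 + 2500w^4 + 4000w^3 + 3200w^2 + 1284w + 212)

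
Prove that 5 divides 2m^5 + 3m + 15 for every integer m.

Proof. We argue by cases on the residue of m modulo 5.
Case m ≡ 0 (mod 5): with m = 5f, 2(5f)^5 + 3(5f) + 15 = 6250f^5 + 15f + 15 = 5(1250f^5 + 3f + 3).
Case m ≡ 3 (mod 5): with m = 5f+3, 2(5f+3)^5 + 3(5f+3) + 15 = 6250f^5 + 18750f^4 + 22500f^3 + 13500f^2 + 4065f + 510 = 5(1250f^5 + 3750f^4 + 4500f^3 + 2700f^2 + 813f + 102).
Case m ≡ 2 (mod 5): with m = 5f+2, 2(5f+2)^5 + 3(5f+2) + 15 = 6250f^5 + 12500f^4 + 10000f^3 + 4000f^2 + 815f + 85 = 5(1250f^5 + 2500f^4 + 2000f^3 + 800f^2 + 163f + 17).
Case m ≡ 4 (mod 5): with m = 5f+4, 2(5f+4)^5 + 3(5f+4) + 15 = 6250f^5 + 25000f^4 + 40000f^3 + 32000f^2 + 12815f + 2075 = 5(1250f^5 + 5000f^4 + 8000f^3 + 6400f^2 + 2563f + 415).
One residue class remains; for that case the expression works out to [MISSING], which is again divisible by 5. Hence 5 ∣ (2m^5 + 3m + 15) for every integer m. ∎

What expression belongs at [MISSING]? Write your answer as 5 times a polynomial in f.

The residues treated are {0, 3, 2, 4}, so the missing case is m ≡ 1 (mod 5); write m = 5f+1.
Then 2(5f+1)^5 + 3(5f+1) + 15 = 6250f^5 + 6250f^4 + 2500f^3 + 500f^2 + 65f + 20 = 5(1250f^5 + 1250f^4 + 500f^3 + 100f^2 + 13f + 4).

5(1250f^5 + 1250f^4 + 500f^3 + 100f^2 + 13f + 4)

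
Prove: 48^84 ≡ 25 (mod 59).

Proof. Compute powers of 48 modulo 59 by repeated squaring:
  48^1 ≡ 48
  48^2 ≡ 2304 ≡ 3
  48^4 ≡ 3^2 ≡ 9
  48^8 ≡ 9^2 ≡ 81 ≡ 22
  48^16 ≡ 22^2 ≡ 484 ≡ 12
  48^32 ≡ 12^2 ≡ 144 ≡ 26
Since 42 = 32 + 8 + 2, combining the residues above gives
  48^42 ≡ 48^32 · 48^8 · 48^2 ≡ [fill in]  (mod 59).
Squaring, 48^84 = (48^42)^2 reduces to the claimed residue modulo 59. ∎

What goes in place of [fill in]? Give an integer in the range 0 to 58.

Multiply the listed residues: 26 · 22 · 3 = 572 → 1716.
Reducing modulo 59: 1716 = 29·59 + 5, so 48^42 ≡ 5.

5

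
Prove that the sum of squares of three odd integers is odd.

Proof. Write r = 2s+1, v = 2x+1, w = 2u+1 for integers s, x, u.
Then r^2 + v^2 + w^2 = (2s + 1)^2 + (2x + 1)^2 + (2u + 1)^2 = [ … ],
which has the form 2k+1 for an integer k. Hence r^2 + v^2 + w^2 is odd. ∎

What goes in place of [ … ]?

2(2s^2 + 2s + 2u^2 + 2u + 2x^2 + 2x + 1) + 1

(2s + 1)^2 + (2x + 1)^2 + (2u + 1)^2 = 4s^2 + 4s + 4u^2 + 4u + 4x^2 + 4x + 3
= 2(2s^2 + 2s + 2u^2 + 2u + 2x^2 + 2x + 1) + 1.
Since 2s^2 + 2s + 2u^2 + 2u + 2x^2 + 2x + 1 is an integer, the sum of squares is of the form 2k+1 for an integer k.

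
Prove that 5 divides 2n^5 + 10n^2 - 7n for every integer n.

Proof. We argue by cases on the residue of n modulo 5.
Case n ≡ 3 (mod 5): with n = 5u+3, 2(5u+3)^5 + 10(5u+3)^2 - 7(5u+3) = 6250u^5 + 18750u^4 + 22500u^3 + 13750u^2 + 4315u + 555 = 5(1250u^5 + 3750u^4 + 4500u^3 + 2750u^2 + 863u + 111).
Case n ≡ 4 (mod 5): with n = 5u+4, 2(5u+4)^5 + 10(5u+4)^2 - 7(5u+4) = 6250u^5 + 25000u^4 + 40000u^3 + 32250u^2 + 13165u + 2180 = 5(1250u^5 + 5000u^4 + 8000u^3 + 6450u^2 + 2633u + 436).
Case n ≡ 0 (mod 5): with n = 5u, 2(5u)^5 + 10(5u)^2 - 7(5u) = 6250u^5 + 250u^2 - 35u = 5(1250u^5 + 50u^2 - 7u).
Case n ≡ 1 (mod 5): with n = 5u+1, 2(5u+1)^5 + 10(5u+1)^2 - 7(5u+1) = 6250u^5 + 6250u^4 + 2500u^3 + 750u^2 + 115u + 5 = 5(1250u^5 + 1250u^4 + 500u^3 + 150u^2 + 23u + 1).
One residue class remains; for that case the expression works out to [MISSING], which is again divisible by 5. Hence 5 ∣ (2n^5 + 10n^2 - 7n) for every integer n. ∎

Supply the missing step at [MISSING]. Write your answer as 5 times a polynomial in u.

Only n ≡ 2 (mod 5) is unaccounted for. Put n = 5u+2:
2(5u+2)^5 + 10(5u+2)^2 - 7(5u+2) expands to 6250u^5 + 12500u^4 + 10000u^3 + 4250u^2 + 965u + 90,
and factoring out 5 leaves 5(1250u^5 + 2500u^4 + 2000u^3 + 850u^2 + 193u + 18).

5(1250u^5 + 2500u^4 + 2000u^3 + 850u^2 + 193u + 18)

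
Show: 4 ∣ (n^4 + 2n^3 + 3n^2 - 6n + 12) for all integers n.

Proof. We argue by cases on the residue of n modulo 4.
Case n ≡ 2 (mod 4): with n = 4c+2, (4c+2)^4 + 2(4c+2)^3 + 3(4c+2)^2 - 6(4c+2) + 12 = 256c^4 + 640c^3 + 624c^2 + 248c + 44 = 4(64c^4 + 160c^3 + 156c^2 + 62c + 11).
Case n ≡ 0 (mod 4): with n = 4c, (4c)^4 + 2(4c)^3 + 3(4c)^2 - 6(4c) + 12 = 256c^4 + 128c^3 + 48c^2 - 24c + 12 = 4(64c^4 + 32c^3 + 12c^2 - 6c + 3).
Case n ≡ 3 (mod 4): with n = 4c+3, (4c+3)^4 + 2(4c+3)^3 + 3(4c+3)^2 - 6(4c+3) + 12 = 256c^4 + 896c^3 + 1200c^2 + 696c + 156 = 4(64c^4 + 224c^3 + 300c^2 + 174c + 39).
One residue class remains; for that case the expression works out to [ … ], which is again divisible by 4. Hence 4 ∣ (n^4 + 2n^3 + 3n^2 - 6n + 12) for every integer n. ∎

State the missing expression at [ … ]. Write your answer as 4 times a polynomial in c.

Only n ≡ 1 (mod 4) is unaccounted for. Put n = 4c+1:
(4c+1)^4 + 2(4c+1)^3 + 3(4c+1)^2 - 6(4c+1) + 12 expands to 256c^4 + 384c^3 + 240c^2 + 40c + 12,
and factoring out 4 leaves 4(64c^4 + 96c^3 + 60c^2 + 10c + 3).

4(64c^4 + 96c^3 + 60c^2 + 10c + 3)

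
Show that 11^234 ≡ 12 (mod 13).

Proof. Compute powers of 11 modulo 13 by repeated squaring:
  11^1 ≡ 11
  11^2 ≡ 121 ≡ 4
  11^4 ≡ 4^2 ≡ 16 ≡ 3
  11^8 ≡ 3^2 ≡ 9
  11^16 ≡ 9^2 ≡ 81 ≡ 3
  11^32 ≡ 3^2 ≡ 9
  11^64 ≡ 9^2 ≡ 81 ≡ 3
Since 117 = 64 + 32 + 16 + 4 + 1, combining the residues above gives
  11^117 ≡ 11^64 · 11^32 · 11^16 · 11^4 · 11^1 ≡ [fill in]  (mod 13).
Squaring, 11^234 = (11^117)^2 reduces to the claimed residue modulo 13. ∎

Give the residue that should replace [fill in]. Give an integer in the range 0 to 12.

11^64 · 11^32 · 11^16 · 11^4 · 11^1 ≡ 3 · 9 · 3 · 3 · 11 = 2673.
2673 mod 13 = 8, so 11^117 ≡ 8 (mod 13).

8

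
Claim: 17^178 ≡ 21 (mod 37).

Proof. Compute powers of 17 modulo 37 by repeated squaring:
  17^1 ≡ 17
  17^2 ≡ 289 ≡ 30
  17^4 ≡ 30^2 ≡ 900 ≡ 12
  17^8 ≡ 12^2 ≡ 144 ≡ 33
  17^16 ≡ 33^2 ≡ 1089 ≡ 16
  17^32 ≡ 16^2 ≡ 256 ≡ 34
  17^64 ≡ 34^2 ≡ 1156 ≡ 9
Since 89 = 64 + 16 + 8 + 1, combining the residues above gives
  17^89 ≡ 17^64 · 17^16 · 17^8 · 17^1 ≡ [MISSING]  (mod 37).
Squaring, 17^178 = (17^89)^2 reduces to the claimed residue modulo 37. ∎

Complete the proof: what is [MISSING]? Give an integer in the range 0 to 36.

17^64 · 17^16 · 17^8 · 17^1 ≡ 9 · 16 · 33 · 17 = 80784.
80784 mod 37 = 13, so 17^89 ≡ 13 (mod 37).

13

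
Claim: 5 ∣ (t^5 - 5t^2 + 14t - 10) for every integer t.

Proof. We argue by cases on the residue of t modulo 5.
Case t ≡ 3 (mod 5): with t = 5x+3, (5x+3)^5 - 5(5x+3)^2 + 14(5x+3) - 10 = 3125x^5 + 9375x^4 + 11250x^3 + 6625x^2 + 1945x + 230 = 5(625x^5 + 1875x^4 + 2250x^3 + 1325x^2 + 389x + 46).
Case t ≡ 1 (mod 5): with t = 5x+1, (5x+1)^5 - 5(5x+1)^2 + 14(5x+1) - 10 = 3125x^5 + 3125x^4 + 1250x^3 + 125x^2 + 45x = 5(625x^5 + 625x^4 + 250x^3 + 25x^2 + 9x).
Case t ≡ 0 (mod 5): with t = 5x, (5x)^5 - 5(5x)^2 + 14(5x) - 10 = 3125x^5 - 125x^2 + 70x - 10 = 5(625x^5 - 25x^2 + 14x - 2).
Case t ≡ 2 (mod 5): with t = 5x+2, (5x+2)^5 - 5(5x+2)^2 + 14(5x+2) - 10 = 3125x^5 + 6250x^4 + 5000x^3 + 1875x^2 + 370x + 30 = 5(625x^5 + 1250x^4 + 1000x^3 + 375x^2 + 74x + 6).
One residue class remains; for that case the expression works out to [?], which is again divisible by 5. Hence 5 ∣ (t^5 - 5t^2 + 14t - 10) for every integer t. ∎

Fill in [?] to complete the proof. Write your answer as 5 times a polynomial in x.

Only t ≡ 4 (mod 5) is unaccounted for. Put t = 5x+4:
(5x+4)^5 - 5(5x+4)^2 + 14(5x+4) - 10 expands to 3125x^5 + 12500x^4 + 20000x^3 + 15875x^2 + 6270x + 990,
and factoring out 5 leaves 5(625x^5 + 2500x^4 + 4000x^3 + 3175x^2 + 1254x + 198).

5(625x^5 + 2500x^4 + 4000x^3 + 3175x^2 + 1254x + 198)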